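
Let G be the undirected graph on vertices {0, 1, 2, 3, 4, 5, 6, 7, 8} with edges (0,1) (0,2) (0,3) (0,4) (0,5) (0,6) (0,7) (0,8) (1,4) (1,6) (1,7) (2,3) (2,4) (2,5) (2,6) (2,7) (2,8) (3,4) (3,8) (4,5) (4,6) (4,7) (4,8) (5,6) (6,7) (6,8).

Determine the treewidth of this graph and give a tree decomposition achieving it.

Treewidth 4.
One such decomposition:
Bags: B1 = {0, 2, 4, 6, 8}  B2 = {0, 2, 4, 6, 7}  B3 = {0, 1, 4, 6, 7}  B4 = {0, 2, 4, 5, 6}  B5 = {0, 2, 3, 4, 8}
Tree: B1–B2, B2–B3, B1–B4, B1–B5

Each bag holds 5 vertices, so the decomposition has width 4, which upper-bounds the treewidth. Conversely, {0, 1, 4, 6, 7} is a clique of size 5, and the vertices of any clique must share a bag in every tree decomposition; so some bag has ≥ 5 vertices and tw(G) ≥ 4. The upper and lower bounds meet at 4, so that is the treewidth.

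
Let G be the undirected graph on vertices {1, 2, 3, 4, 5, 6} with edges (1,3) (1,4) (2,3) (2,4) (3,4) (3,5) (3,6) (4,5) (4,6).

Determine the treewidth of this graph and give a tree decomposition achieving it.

Every bag has size at most 3, so the width is 3 − 1 = 2 and tw(G) ≤ 2. For the lower bound, the 3 vertices {1, 3, 4} are pairwise adjacent, and any tree decomposition puts a clique entirely inside one bag — forcing width ≥ 2. The upper and lower bounds meet at 2, so that is the treewidth.

Treewidth 2.
One such decomposition:
Bags: B1 = {3, 4, 6}  B2 = {1, 3, 4}  B3 = {3, 4, 5}  B4 = {2, 3, 4}
Tree: B1–B2, B2–B3, B3–B4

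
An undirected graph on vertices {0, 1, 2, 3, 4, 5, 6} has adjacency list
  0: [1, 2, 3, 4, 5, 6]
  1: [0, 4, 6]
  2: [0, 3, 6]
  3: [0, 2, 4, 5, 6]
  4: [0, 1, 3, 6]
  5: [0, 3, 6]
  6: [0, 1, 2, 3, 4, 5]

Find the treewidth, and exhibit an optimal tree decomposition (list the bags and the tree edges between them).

Every bag has size at most 4, so the width is 4 − 1 = 3 and tw(G) ≤ 3. On the other hand G contains the 4-clique {0, 1, 4, 6}. A clique must lie in a single bag of any decomposition, so no decomposition can have width below 3. The upper and lower bounds meet at 3, so that is the treewidth.

Treewidth 3.
Bags: B1 = {0, 2, 3, 6}  B2 = {0, 3, 4, 6}  B3 = {0, 1, 4, 6}  B4 = {0, 3, 5, 6}
Tree: B1–B2, B2–B3, B2–B4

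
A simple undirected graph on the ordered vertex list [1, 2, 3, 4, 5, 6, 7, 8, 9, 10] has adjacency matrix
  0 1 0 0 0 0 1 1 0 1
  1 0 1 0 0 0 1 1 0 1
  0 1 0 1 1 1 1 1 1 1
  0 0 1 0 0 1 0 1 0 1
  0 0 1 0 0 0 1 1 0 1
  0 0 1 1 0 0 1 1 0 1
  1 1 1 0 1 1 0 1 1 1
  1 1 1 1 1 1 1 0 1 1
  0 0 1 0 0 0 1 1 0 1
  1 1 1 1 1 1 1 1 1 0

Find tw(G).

A width-4 tree decomposition is:
Bags: B1 = {3, 5, 7, 8, 10}  B2 = {3, 7, 8, 9, 10}  B3 = {2, 3, 7, 8, 10}  B4 = {1, 2, 7, 8, 10}  B5 = {3, 6, 7, 8, 10}  B6 = {3, 4, 6, 8, 10}
Tree: B1–B2, B1–B3, B3–B4, B3–B5, B5–B6
Each bag holds 5 vertices, so the decomposition has width 4, which upper-bounds the treewidth. For the lower bound, the 5 vertices {1, 2, 7, 8, 10} are pairwise adjacent, and any tree decomposition puts a clique entirely inside one bag — forcing width ≥ 4. Combining the bounds, tw(G) = 4.

4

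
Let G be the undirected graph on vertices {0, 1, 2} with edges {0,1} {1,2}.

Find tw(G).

A width-1 tree decomposition is:
Bags: B1 = {0, 1}  B2 = {1, 2}
Tree: B1–B2
Each bag holds 2 vertices, so the decomposition has width 1, which upper-bounds the treewidth. Any graph with an edge has treewidth ≥ 1, and G has the edge 1–0. The upper and lower bounds meet at 1, so that is the treewidth.

1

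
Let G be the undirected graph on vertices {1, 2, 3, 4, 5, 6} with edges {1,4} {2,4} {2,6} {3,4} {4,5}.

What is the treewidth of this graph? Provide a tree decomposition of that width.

Every bag has size at most 2, so the width is 2 − 1 = 1 and tw(G) ≤ 1. Since G has at least one edge (e.g. 3–4), it is not an edgeless graph, so tw(G) ≥ 1. Combining the bounds, tw(G) = 1.

Treewidth 1.
Bags: B1 = {3, 4}  B2 = {2, 4}  B3 = {4, 5}  B4 = {1, 4}  B5 = {2, 6}
Tree: B1–B2, B2–B3, B1–B4, B2–B5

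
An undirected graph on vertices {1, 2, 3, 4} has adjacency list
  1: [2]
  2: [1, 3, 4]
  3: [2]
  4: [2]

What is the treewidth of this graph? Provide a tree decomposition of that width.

The largest bag has 2 vertices, giving width 1; this decomposition certifies tw(G) ≤ 1. Any graph with an edge has treewidth ≥ 1, and G has the edge 4–2. Therefore the treewidth is 1.

Treewidth 1.
One optimal decomposition is:
Bags: B1 = {2, 4}  B2 = {2, 3}  B3 = {1, 2}
Tree: B1–B2, B1–B3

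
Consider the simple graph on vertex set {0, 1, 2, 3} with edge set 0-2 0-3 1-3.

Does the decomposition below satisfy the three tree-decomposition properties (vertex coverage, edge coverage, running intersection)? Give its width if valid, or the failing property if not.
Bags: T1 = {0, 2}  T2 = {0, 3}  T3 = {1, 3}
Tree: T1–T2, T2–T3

Yes; width 1.

Vertex coverage: the bags together contain {0, 1, 2, 3}, the full vertex set. Edge coverage: each edge of G has both endpoints in at least one bag. Running intersection: for every vertex, the bags containing it form a connected subtree. All three properties hold, so this is a valid tree decomposition of width max|bag| − 1 = 1, and hence tw(G) ≤ 1.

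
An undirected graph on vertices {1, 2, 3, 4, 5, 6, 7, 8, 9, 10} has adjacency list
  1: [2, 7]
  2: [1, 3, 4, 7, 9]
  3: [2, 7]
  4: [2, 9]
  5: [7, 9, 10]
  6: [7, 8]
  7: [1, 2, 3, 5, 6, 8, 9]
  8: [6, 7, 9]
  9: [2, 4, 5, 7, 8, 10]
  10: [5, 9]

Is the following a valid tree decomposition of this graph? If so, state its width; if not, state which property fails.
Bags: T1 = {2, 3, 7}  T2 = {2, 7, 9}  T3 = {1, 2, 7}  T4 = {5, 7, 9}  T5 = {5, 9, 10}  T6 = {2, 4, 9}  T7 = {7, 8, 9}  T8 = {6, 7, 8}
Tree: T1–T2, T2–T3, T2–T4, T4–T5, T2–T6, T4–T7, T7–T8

Yes; width 2.

Vertex coverage: the bags together contain {1, 2, 3, 4, 5, 6, 7, 8, 9, 10}, the full vertex set. Edge coverage: each edge of G has both endpoints in at least one bag. Running intersection: for every vertex, the bags containing it form a connected subtree. All three properties hold, so this is a valid tree decomposition of width max|bag| − 1 = 2, and hence tw(G) ≤ 2.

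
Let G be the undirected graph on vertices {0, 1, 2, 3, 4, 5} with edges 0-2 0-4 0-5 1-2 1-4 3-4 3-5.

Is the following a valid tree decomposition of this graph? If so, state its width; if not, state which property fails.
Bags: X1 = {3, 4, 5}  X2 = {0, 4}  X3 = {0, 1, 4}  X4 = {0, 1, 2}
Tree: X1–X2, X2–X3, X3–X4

A tree decomposition must satisfy three properties: every vertex lies in some bag; for every edge, both endpoints lie together in some bag; and for every vertex, the bags containing it form a connected subtree. Here edge (5,0) lies in no bag, so the decomposition is invalid.

No — edge (5,0) lies in no bag.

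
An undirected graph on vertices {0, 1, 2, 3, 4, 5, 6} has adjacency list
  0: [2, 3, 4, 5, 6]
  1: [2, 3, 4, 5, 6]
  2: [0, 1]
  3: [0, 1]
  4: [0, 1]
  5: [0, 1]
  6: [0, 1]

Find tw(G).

2

A width-2 tree decomposition is:
Bags: B1 = {0, 1, 2}  B2 = {0, 1, 5}  B3 = {0, 1, 6}  B4 = {0, 1, 4}  B5 = {0, 1, 3}
Tree: B1–B2, B2–B3, B3–B4, B4–B5
Each bag holds 3 vertices, so the decomposition has width 2, which upper-bounds the treewidth. For the lower bound, G contains the cycle 0–2–1–5–0, so G is not a forest; only forests have treewidth ≤ 1, hence tw(G) ≥ 2. Combining the bounds, tw(G) = 2.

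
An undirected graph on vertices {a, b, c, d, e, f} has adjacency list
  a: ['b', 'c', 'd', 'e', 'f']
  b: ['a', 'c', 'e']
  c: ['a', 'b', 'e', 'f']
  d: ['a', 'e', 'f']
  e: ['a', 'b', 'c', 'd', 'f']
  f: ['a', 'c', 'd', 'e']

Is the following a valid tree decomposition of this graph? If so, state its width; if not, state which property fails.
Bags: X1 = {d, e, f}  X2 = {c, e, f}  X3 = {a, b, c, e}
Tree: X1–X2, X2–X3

No — edge (a,d) lies in no bag.

A tree decomposition must satisfy three properties: every vertex lies in some bag; for every edge, both endpoints lie together in some bag; and for every vertex, the bags containing it form a connected subtree. Here edge (a,d) lies in no bag, so the decomposition is invalid.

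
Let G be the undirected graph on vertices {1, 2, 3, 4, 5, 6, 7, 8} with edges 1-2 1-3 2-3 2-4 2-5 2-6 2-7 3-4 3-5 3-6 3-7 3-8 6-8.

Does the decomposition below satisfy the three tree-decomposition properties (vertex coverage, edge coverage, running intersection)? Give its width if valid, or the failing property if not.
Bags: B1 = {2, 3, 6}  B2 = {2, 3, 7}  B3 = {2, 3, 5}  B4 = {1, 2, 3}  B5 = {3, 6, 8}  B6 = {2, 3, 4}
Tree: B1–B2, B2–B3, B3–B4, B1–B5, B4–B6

Every vertex of G appears in some bag (union = {1, 2, 3, 4, 5, 6, 7, 8}); every edge is covered by a bag; and for each vertex v the set of bags containing v is connected in the bag tree. The decomposition is therefore valid. The largest bag has 3 vertices, so the width is 2.

Yes; width 2.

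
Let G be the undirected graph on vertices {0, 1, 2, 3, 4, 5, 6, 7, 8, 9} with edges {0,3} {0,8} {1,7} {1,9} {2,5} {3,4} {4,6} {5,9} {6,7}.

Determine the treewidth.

1

A width-1 tree decomposition is:
Bags: B1 = {0, 8}  B2 = {0, 3}  B3 = {3, 4}  B4 = {4, 6}  B5 = {6, 7}  B6 = {1, 7}  B7 = {1, 9}  B8 = {5, 9}  B9 = {2, 5}
Tree: B1–B2, B2–B3, B3–B4, B4–B5, B5–B6, B6–B7, B7–B8, B8–B9
Each bag holds 2 vertices, so the decomposition has width 1, which upper-bounds the treewidth. Any graph with an edge has treewidth ≥ 1, and G has the edge 8–0. Hence tw(G) = 1 exactly.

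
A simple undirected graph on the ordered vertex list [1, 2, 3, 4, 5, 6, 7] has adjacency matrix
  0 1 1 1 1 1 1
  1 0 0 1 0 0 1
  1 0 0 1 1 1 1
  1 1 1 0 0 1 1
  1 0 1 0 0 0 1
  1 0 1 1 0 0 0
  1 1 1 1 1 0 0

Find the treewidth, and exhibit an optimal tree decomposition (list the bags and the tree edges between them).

Each bag holds 4 vertices, so the decomposition has width 3, which upper-bounds the treewidth. Conversely, {1, 2, 4, 7} is a clique of size 4, and the vertices of any clique must share a bag in every tree decomposition; so some bag has ≥ 4 vertices and tw(G) ≥ 3. The upper and lower bounds meet at 3, so that is the treewidth.

Treewidth 3.
One such decomposition:
Bags: B1 = {1, 3, 4, 7}  B2 = {1, 2, 4, 7}  B3 = {1, 3, 4, 6}  B4 = {1, 3, 5, 7}
Tree: B1–B2, B1–B3, B1–B4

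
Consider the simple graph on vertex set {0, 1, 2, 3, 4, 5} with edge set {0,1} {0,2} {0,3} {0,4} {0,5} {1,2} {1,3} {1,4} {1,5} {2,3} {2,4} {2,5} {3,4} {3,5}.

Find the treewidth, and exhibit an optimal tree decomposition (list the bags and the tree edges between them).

Treewidth 4.
Bags: B1 = {0, 1, 2, 3, 4}  B2 = {0, 1, 2, 3, 5}
Tree: B1–B2

Every bag has size at most 5, so the width is 5 − 1 = 4 and tw(G) ≤ 4. On the other hand G contains the 5-clique {0, 1, 2, 3, 4}. A clique must lie in a single bag of any decomposition, so no decomposition can have width below 4. Hence tw(G) = 4 exactly.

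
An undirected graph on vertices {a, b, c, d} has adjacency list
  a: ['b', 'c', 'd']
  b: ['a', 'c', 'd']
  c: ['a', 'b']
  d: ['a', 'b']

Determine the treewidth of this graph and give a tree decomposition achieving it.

Treewidth 2.
One optimal decomposition is:
Bags: B1 = {a, b, c}  B2 = {a, b, d}
Tree: B1–B2

Each bag holds 3 vertices, so the decomposition has width 2, which upper-bounds the treewidth. For the lower bound, the 3 vertices {a, b, d} are pairwise adjacent, and any tree decomposition puts a clique entirely inside one bag — forcing width ≥ 2. Combining the bounds, tw(G) = 2.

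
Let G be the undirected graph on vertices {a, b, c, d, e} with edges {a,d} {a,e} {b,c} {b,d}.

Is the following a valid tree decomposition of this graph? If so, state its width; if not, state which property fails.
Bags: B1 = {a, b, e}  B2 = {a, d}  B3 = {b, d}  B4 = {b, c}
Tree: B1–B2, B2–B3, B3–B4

No — bags containing vertex b are not connected in the tree.

A tree decomposition must satisfy three properties: every vertex lies in some bag; for every edge, both endpoints lie together in some bag; and for every vertex, the bags containing it form a connected subtree. Here bags containing vertex b are not connected in the tree, so the decomposition is invalid.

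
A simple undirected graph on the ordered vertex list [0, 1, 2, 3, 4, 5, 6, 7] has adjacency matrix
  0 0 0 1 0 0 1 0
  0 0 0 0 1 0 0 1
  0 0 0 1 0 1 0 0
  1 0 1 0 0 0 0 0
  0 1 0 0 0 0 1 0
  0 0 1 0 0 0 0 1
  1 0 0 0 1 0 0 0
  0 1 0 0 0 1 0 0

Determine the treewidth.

A width-2 tree decomposition is:
Bags: B1 = {0, 2, 3}  B2 = {0, 2, 6}  B3 = {2, 4, 6}  B4 = {1, 2, 4}  B5 = {1, 2, 7}  B6 = {2, 5, 7}
Tree: B1–B2, B2–B3, B3–B4, B4–B5, B5–B6
Every bag has size at most 3, so the width is 3 − 1 = 2 and tw(G) ≤ 2. The edges 2–3–0–6–4–1–7–5–2 form a cycle, so G is not a tree and its treewidth is at least 2. The upper and lower bounds meet at 2, so that is the treewidth.

2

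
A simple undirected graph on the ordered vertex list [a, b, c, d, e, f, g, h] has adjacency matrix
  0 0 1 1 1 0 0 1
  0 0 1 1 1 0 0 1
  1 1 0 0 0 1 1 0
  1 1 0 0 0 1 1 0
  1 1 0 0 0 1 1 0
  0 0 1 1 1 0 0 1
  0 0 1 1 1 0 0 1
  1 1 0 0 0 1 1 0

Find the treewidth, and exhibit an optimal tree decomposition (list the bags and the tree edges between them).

Each bag holds 5 vertices, so the decomposition has width 4, which upper-bounds the treewidth. For the lower bound: the 5 vertex sets {g,h}, {a,e}, {c,f}, {b}, {d} are disjoint, each induces a connected subgraph, and every pair is joined by at least one edge of G. Contracting each set to a single vertex therefore yields K_{5} as a minor, and since treewidth is minor-monotone, tw(G) ≥ tw(K_{5}) = 4. Hence tw(G) = 4 exactly.

Treewidth 4.
Bags: B1 = {a, b, f, g, h}  B2 = {a, b, e, f, g}  B3 = {a, b, c, f, g}  B4 = {a, b, d, f, g}
Tree: B1–B2, B2–B3, B3–B4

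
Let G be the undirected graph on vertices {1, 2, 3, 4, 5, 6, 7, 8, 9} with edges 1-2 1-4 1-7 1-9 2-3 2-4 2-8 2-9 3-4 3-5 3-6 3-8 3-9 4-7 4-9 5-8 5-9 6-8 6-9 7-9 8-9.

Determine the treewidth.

3

A width-3 tree decomposition is:
Bags: B1 = {1, 2, 4, 9}  B2 = {2, 3, 4, 9}  B3 = {2, 3, 8, 9}  B4 = {3, 6, 8, 9}  B5 = {1, 4, 7, 9}  B6 = {3, 5, 8, 9}
Tree: B1–B2, B2–B3, B3–B4, B1–B5, B3–B6
Every bag has size at most 4, so the width is 4 − 1 = 3 and tw(G) ≤ 3. On the other hand G contains the 4-clique {1, 2, 4, 9}. A clique must lie in a single bag of any decomposition, so no decomposition can have width below 3. Therefore the treewidth is 3.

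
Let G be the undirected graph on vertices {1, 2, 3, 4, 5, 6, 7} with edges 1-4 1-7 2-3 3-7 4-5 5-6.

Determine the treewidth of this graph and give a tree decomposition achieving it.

Every bag has size at most 2, so the width is 2 − 1 = 1 and tw(G) ≤ 1. Since G has at least one edge (e.g. 6–5), it is not an edgeless graph, so tw(G) ≥ 1. Hence tw(G) = 1 exactly.

Treewidth 1.
Bags: B1 = {5, 6}  B2 = {4, 5}  B3 = {1, 4}  B4 = {1, 7}  B5 = {3, 7}  B6 = {2, 3}
Tree: B1–B2, B2–B3, B3–B4, B4–B5, B5–B6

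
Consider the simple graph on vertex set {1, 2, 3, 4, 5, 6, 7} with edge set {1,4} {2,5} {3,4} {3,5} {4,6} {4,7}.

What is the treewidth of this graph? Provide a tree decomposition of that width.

Treewidth 1.
One optimal decomposition is:
Bags: B1 = {3, 4}  B2 = {1, 4}  B3 = {4, 7}  B4 = {3, 5}  B5 = {2, 5}  B6 = {4, 6}
Tree: B1–B2, B2–B3, B1–B4, B4–B5, B1–B6

Every bag has size at most 2, so the width is 2 − 1 = 1 and tw(G) ≤ 1. G has an edge, so its treewidth is at least 1. The upper and lower bounds meet at 1, so that is the treewidth.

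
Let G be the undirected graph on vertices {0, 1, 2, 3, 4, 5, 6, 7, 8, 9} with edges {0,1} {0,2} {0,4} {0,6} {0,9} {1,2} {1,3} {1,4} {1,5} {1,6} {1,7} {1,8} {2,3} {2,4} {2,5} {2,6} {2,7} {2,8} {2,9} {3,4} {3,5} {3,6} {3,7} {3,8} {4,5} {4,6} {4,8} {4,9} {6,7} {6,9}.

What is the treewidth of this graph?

4

A width-4 tree decomposition is:
Bags: B1 = {1, 2, 3, 4, 6}  B2 = {1, 2, 3, 6, 7}  B3 = {0, 1, 2, 4, 6}  B4 = {1, 2, 3, 4, 5}  B5 = {1, 2, 3, 4, 8}  B6 = {0, 2, 4, 6, 9}
Tree: B1–B2, B1–B3, B1–B4, B1–B5, B3–B6
The largest bag has 5 vertices, giving width 4; this decomposition certifies tw(G) ≤ 4. For the lower bound, the 5 vertices {0, 1, 2, 4, 6} are pairwise adjacent, and any tree decomposition puts a clique entirely inside one bag — forcing width ≥ 4. The upper and lower bounds meet at 4, so that is the treewidth.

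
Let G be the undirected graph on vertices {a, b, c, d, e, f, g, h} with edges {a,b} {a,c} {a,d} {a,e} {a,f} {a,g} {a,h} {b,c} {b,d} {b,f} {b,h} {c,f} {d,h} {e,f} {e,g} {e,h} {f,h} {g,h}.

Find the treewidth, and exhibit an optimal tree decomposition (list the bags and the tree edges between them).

The largest bag has 4 vertices, giving width 3; this decomposition certifies tw(G) ≤ 3. For the lower bound, the 4 vertices {a, b, d, h} are pairwise adjacent, and any tree decomposition puts a clique entirely inside one bag — forcing width ≥ 3. Combining the bounds, tw(G) = 3.

Treewidth 3.
One such decomposition:
Bags: B1 = {a, e, g, h}  B2 = {a, e, f, h}  B3 = {a, b, f, h}  B4 = {a, b, c, f}  B5 = {a, b, d, h}
Tree: B1–B2, B2–B3, B3–B4, B3–B5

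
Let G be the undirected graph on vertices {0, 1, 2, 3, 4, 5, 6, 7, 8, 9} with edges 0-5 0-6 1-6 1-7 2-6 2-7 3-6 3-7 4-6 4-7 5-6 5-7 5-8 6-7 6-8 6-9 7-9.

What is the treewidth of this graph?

A width-2 tree decomposition is:
Bags: B1 = {6, 7, 9}  B2 = {2, 6, 7}  B3 = {5, 6, 7}  B4 = {3, 6, 7}  B5 = {0, 5, 6}  B6 = {5, 6, 8}  B7 = {4, 6, 7}  B8 = {1, 6, 7}
Tree: B1–B2, B1–B3, B3–B4, B3–B5, B5–B6, B1–B7, B3–B8
Every bag has size at most 3, so the width is 3 − 1 = 2 and tw(G) ≤ 2. For the lower bound, the 3 vertices {0, 5, 6} are pairwise adjacent, and any tree decomposition puts a clique entirely inside one bag — forcing width ≥ 2. Combining the bounds, tw(G) = 2.

2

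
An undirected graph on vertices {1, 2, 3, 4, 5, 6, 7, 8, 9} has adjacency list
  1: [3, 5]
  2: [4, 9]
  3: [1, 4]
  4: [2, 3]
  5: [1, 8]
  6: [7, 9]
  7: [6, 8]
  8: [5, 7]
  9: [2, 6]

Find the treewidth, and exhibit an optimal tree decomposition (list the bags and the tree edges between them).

Treewidth 2.
One optimal decomposition is:
Bags: B1 = {1, 5, 8}  B2 = {1, 7, 8}  B3 = {1, 6, 7}  B4 = {1, 6, 9}  B5 = {1, 2, 9}  B6 = {1, 2, 4}  B7 = {1, 3, 4}
Tree: B1–B2, B2–B3, B3–B4, B4–B5, B5–B6, B6–B7

Every bag has size at most 3, so the width is 3 − 1 = 2 and tw(G) ≤ 2. Since 1–5–8–7–6–9–2–4–3–1 is a cycle in G, G is not acyclic. Forests are exactly the graphs of treewidth ≤ 1, so tw(G) ≥ 2. The upper and lower bounds meet at 2, so that is the treewidth.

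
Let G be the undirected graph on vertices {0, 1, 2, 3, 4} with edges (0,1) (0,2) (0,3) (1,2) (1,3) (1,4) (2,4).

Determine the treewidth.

A width-2 tree decomposition is:
Bags: B1 = {0, 1, 2}  B2 = {0, 1, 3}  B3 = {1, 2, 4}
Tree: B1–B2, B1–B3
Each bag holds 3 vertices, so the decomposition has width 2, which upper-bounds the treewidth. Conversely, {0, 1, 2} is a clique of size 3, and the vertices of any clique must share a bag in every tree decomposition; so some bag has ≥ 3 vertices and tw(G) ≥ 2. Hence tw(G) = 2 exactly.

2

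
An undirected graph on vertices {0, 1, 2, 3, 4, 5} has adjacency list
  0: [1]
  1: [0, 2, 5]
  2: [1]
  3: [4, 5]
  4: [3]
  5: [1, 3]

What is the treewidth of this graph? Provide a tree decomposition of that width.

Treewidth 1.
One optimal decomposition is:
Bags: B1 = {1, 2}  B2 = {0, 1}  B3 = {1, 5}  B4 = {3, 5}  B5 = {3, 4}
Tree: B1–B2, B2–B3, B3–B4, B4–B5

Every bag has size at most 2, so the width is 2 − 1 = 1 and tw(G) ≤ 1. Since G has at least one edge (e.g. 2–1), it is not an edgeless graph, so tw(G) ≥ 1. Combining the bounds, tw(G) = 1.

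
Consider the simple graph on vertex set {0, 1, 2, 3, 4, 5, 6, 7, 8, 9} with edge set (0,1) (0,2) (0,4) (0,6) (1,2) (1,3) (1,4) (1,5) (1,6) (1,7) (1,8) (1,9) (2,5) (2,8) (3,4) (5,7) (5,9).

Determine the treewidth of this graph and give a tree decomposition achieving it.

The largest bag has 3 vertices, giving width 2; this decomposition certifies tw(G) ≤ 2. On the other hand G contains the 3-clique {0, 1, 2}. A clique must lie in a single bag of any decomposition, so no decomposition can have width below 2. Combining the bounds, tw(G) = 2.

Treewidth 2.
One such decomposition:
Bags: B1 = {0, 1, 2}  B2 = {1, 2, 5}  B3 = {0, 1, 4}  B4 = {1, 5, 9}  B5 = {1, 5, 7}  B6 = {0, 1, 6}  B7 = {1, 2, 8}  B8 = {1, 3, 4}
Tree: B1–B2, B1–B3, B2–B4, B4–B5, B3–B6, B1–B7, B3–B8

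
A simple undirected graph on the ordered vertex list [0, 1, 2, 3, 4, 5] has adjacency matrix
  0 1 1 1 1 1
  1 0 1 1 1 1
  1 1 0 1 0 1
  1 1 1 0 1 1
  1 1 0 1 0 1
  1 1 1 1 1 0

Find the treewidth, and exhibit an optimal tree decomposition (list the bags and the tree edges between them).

Treewidth 4.
One such decomposition:
Bags: B1 = {0, 1, 3, 4, 5}  B2 = {0, 1, 2, 3, 5}
Tree: B1–B2

Each bag holds 5 vertices, so the decomposition has width 4, which upper-bounds the treewidth. Conversely, {0, 1, 2, 3, 5} is a clique of size 5, and the vertices of any clique must share a bag in every tree decomposition; so some bag has ≥ 5 vertices and tw(G) ≥ 4. The upper and lower bounds meet at 4, so that is the treewidth.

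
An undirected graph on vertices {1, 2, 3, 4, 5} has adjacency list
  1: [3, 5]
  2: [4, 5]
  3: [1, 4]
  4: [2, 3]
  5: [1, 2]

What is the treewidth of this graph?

A width-2 tree decomposition is:
Bags: B1 = {1, 3, 5}  B2 = {3, 4, 5}  B3 = {2, 4, 5}
Tree: B1–B2, B2–B3
Each bag holds 3 vertices, so the decomposition has width 2, which upper-bounds the treewidth. Since 5–1–3–4–2–5 is a cycle in G, G is not acyclic. Forests are exactly the graphs of treewidth ≤ 1, so tw(G) ≥ 2. Hence tw(G) = 2 exactly.

2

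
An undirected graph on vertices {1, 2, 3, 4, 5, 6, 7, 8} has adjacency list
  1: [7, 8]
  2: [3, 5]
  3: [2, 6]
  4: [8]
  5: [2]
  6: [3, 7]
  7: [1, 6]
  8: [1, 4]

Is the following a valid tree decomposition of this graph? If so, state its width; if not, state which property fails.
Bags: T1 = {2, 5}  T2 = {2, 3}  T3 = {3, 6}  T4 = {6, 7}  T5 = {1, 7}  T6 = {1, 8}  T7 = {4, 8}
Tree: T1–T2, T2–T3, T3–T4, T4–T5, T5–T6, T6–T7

Every vertex of G appears in some bag (union = {1, 2, 3, 4, 5, 6, 7, 8}); every edge is covered by a bag; and for each vertex v the set of bags containing v is connected in the bag tree. The decomposition is therefore valid. The largest bag has 2 vertices, so the width is 1.

Yes; width 1.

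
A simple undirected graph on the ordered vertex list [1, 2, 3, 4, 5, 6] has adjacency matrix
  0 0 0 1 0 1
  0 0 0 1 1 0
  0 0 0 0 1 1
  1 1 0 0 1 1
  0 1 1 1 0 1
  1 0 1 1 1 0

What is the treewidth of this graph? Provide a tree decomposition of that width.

Treewidth 2.
One optimal decomposition is:
Bags: B1 = {1, 4, 6}  B2 = {4, 5, 6}  B3 = {2, 4, 5}  B4 = {3, 5, 6}
Tree: B1–B2, B2–B3, B2–B4

The largest bag has 3 vertices, giving width 2; this decomposition certifies tw(G) ≤ 2. For the lower bound, the 3 vertices {3, 5, 6} are pairwise adjacent, and any tree decomposition puts a clique entirely inside one bag — forcing width ≥ 2. Combining the bounds, tw(G) = 2.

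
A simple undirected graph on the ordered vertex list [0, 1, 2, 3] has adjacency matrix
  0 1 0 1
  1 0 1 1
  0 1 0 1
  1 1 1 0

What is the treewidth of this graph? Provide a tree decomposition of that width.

Every bag has size at most 3, so the width is 3 − 1 = 2 and tw(G) ≤ 2. Conversely, {0, 1, 3} is a clique of size 3, and the vertices of any clique must share a bag in every tree decomposition; so some bag has ≥ 3 vertices and tw(G) ≥ 2. Therefore the treewidth is 2.

Treewidth 2.
Bags: B1 = {0, 1, 3}  B2 = {1, 2, 3}
Tree: B1–B2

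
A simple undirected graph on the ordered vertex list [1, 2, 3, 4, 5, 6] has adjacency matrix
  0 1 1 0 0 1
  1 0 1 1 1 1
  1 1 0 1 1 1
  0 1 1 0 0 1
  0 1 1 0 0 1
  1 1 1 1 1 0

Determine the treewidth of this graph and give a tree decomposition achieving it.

Treewidth 3.
Bags: B1 = {2, 3, 4, 6}  B2 = {1, 2, 3, 6}  B3 = {2, 3, 5, 6}
Tree: B1–B2, B2–B3

Each bag holds 4 vertices, so the decomposition has width 3, which upper-bounds the treewidth. Conversely, {1, 2, 3, 6} is a clique of size 4, and the vertices of any clique must share a bag in every tree decomposition; so some bag has ≥ 4 vertices and tw(G) ≥ 3. Combining the bounds, tw(G) = 3.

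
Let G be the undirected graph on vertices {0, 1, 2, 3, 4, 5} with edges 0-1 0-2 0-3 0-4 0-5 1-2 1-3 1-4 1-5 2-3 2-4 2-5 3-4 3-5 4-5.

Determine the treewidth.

5

A width-5 tree decomposition is:
Bags: B1 = {0, 1, 2, 3, 4, 5}
Tree: (single bag)
A single bag containing all 6 vertices is trivially a valid decomposition of width 5. On the other hand G contains the 6-clique {0, 1, 2, 3, 4, 5}. A clique must lie in a single bag of any decomposition, so no decomposition can have width below 5. Combining the bounds, tw(G) = 5.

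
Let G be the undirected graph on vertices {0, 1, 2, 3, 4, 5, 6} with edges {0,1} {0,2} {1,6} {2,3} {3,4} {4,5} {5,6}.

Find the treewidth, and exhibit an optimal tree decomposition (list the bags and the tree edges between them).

Treewidth 2.
One optimal decomposition is:
Bags: B1 = {3, 4, 5}  B2 = {3, 5, 6}  B3 = {1, 3, 6}  B4 = {0, 1, 3}  B5 = {0, 2, 3}
Tree: B1–B2, B2–B3, B3–B4, B4–B5

Every bag has size at most 3, so the width is 3 − 1 = 2 and tw(G) ≤ 2. Since 3–4–5–6–1–0–2–3 is a cycle in G, G is not acyclic. Forests are exactly the graphs of treewidth ≤ 1, so tw(G) ≥ 2. Hence tw(G) = 2 exactly.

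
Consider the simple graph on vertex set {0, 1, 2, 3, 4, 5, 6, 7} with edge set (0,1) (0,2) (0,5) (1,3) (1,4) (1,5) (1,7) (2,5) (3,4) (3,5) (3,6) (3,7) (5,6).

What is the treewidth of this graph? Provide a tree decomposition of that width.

Treewidth 2.
Bags: B1 = {1, 3, 5}  B2 = {1, 3, 7}  B3 = {0, 1, 5}  B4 = {1, 3, 4}  B5 = {3, 5, 6}  B6 = {0, 2, 5}
Tree: B1–B2, B1–B3, B2–B4, B1–B5, B3–B6

The largest bag has 3 vertices, giving width 2; this decomposition certifies tw(G) ≤ 2. For the lower bound, the 3 vertices {0, 1, 5} are pairwise adjacent, and any tree decomposition puts a clique entirely inside one bag — forcing width ≥ 2. The upper and lower bounds meet at 2, so that is the treewidth.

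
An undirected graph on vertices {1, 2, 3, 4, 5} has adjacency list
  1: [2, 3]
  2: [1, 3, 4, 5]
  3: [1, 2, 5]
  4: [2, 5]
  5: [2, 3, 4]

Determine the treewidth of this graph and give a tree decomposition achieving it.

Treewidth 2.
One optimal decomposition is:
Bags: B1 = {2, 4, 5}  B2 = {2, 3, 5}  B3 = {1, 2, 3}
Tree: B1–B2, B2–B3

Each bag holds 3 vertices, so the decomposition has width 2, which upper-bounds the treewidth. For the lower bound, the 3 vertices {1, 2, 3} are pairwise adjacent, and any tree decomposition puts a clique entirely inside one bag — forcing width ≥ 2. The upper and lower bounds meet at 2, so that is the treewidth.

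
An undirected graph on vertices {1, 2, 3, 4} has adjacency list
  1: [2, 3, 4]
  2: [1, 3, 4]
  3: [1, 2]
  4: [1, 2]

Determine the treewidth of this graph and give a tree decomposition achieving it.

Treewidth 2.
Bags: B1 = {1, 2, 4}  B2 = {1, 2, 3}
Tree: B1–B2

The largest bag has 3 vertices, giving width 2; this decomposition certifies tw(G) ≤ 2. On the other hand G contains the 3-clique {1, 2, 3}. A clique must lie in a single bag of any decomposition, so no decomposition can have width below 2. The upper and lower bounds meet at 2, so that is the treewidth.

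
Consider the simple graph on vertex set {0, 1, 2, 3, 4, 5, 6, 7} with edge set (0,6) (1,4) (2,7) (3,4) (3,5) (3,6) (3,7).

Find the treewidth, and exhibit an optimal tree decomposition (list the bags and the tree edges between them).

The largest bag has 2 vertices, giving width 1; this decomposition certifies tw(G) ≤ 1. Any graph with an edge has treewidth ≥ 1, and G has the edge 5–3. The upper and lower bounds meet at 1, so that is the treewidth.

Treewidth 1.
One such decomposition:
Bags: B1 = {3, 5}  B2 = {3, 6}  B3 = {3, 7}  B4 = {3, 4}  B5 = {2, 7}  B6 = {1, 4}  B7 = {0, 6}
Tree: B1–B2, B1–B3, B1–B4, B3–B5, B4–B6, B2–B7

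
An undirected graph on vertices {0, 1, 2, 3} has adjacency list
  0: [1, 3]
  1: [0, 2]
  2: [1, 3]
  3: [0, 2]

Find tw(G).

2

A width-2 tree decomposition is:
Bags: B1 = {0, 1, 3}  B2 = {1, 2, 3}
Tree: B1–B2
Every bag has size at most 3, so the width is 3 − 1 = 2 and tw(G) ≤ 2. Since 1–0–3–2–1 is a cycle in G, G is not acyclic. Forests are exactly the graphs of treewidth ≤ 1, so tw(G) ≥ 2. Combining the bounds, tw(G) = 2.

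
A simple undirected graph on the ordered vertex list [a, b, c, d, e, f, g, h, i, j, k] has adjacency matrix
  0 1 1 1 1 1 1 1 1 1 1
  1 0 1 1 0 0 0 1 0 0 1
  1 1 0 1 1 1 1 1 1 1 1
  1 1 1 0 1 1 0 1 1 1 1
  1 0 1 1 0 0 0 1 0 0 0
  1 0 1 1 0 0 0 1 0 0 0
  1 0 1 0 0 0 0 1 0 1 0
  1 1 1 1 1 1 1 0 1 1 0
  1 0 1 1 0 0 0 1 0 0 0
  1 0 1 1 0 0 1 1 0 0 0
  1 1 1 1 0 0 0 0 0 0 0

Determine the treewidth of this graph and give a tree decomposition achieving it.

Treewidth 4.
One such decomposition:
Bags: B1 = {a, c, d, h, j}  B2 = {a, b, c, d, h}  B3 = {a, c, d, f, h}  B4 = {a, c, d, e, h}  B5 = {a, c, g, h, j}  B6 = {a, b, c, d, k}  B7 = {a, c, d, h, i}
Tree: B1–B2, B2–B3, B3–B4, B1–B5, B2–B6, B1–B7

The largest bag has 5 vertices, giving width 4; this decomposition certifies tw(G) ≤ 4. On the other hand G contains the 5-clique {a, c, d, f, h}. A clique must lie in a single bag of any decomposition, so no decomposition can have width below 4. Hence tw(G) = 4 exactly.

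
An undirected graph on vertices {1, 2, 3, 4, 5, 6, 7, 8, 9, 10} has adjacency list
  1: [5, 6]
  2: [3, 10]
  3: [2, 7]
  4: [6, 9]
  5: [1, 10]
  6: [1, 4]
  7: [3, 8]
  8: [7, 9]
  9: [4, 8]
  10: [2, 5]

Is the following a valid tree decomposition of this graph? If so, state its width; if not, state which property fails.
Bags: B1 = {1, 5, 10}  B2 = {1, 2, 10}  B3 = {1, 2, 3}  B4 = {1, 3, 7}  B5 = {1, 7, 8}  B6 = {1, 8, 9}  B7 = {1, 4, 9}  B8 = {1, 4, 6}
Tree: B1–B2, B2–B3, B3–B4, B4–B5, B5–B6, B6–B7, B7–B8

Yes; width 2.

Vertex coverage: the bags together contain {1, 2, 3, 4, 5, 6, 7, 8, 9, 10}, the full vertex set. Edge coverage: each edge of G has both endpoints in at least one bag. Running intersection: for every vertex, the bags containing it form a connected subtree. All three properties hold, so this is a valid tree decomposition of width max|bag| − 1 = 2, and hence tw(G) ≤ 2.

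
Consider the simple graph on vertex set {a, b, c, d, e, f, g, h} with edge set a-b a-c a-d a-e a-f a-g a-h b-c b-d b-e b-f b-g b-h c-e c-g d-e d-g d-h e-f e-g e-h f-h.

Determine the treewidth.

A width-4 tree decomposition is:
Bags: B1 = {a, b, d, e, h}  B2 = {a, b, e, f, h}  B3 = {a, b, d, e, g}  B4 = {a, b, c, e, g}
Tree: B1–B2, B1–B3, B3–B4
Each bag holds 5 vertices, so the decomposition has width 4, which upper-bounds the treewidth. On the other hand G contains the 5-clique {a, b, d, e, g}. A clique must lie in a single bag of any decomposition, so no decomposition can have width below 4. Combining the bounds, tw(G) = 4.

4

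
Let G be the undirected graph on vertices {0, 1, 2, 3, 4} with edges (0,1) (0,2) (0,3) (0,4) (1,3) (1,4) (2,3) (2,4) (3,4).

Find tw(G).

3

A width-3 tree decomposition is:
Bags: B1 = {0, 1, 3, 4}  B2 = {0, 2, 3, 4}
Tree: B1–B2
Every bag has size at most 4, so the width is 4 − 1 = 3 and tw(G) ≤ 3. Conversely, {0, 1, 3, 4} is a clique of size 4, and the vertices of any clique must share a bag in every tree decomposition; so some bag has ≥ 4 vertices and tw(G) ≥ 3. Hence tw(G) = 3 exactly.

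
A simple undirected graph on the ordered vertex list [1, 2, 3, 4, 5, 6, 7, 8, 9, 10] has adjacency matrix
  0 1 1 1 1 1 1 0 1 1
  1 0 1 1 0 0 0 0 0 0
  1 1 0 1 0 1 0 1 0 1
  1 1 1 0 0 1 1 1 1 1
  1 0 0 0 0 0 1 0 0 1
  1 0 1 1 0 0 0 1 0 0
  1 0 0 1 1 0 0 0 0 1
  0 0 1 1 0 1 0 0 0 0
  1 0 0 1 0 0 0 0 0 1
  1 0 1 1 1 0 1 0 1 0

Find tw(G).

3

A width-3 tree decomposition is:
Bags: B1 = {1, 4, 7, 10}  B2 = {1, 3, 4, 10}  B3 = {1, 5, 7, 10}  B4 = {1, 3, 4, 6}  B5 = {1, 4, 9, 10}  B6 = {3, 4, 6, 8}  B7 = {1, 2, 3, 4}
Tree: B1–B2, B1–B3, B2–B4, B2–B5, B4–B6, B4–B7
The largest bag has 4 vertices, giving width 3; this decomposition certifies tw(G) ≤ 3. On the other hand G contains the 4-clique {3, 4, 6, 8}. A clique must lie in a single bag of any decomposition, so no decomposition can have width below 3. Therefore the treewidth is 3.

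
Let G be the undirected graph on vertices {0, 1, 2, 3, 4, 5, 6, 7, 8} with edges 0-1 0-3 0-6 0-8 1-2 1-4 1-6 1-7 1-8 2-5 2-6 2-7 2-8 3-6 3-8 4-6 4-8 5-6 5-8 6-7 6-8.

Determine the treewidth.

A width-3 tree decomposition is:
Bags: B1 = {1, 4, 6, 8}  B2 = {1, 2, 6, 8}  B3 = {0, 1, 6, 8}  B4 = {0, 3, 6, 8}  B5 = {1, 2, 6, 7}  B6 = {2, 5, 6, 8}
Tree: B1–B2, B2–B3, B3–B4, B2–B5, B2–B6
Every bag has size at most 4, so the width is 4 − 1 = 3 and tw(G) ≤ 3. Conversely, {0, 1, 6, 8} is a clique of size 4, and the vertices of any clique must share a bag in every tree decomposition; so some bag has ≥ 4 vertices and tw(G) ≥ 3. The upper and lower bounds meet at 3, so that is the treewidth.

3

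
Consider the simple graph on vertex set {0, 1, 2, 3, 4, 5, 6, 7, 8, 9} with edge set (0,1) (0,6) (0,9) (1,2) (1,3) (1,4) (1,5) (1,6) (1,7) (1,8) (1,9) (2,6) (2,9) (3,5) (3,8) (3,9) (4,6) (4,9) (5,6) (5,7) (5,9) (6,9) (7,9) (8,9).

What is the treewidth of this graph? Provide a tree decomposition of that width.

Every bag has size at most 4, so the width is 4 − 1 = 3 and tw(G) ≤ 3. For the lower bound, the 4 vertices {1, 3, 8, 9} are pairwise adjacent, and any tree decomposition puts a clique entirely inside one bag — forcing width ≥ 3. Therefore the treewidth is 3.

Treewidth 3.
One optimal decomposition is:
Bags: B1 = {1, 5, 6, 9}  B2 = {1, 3, 5, 9}  B3 = {1, 3, 8, 9}  B4 = {1, 5, 7, 9}  B5 = {1, 2, 6, 9}  B6 = {0, 1, 6, 9}  B7 = {1, 4, 6, 9}
Tree: B1–B2, B2–B3, B1–B4, B1–B5, B5–B6, B1–B7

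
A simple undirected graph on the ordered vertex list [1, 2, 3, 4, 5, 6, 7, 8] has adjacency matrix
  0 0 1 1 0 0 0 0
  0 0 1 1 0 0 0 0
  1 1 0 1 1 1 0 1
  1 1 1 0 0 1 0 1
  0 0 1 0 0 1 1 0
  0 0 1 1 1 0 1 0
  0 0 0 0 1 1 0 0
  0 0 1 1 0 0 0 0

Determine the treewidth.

2

A width-2 tree decomposition is:
Bags: B1 = {3, 4, 6}  B2 = {1, 3, 4}  B3 = {3, 4, 8}  B4 = {2, 3, 4}  B5 = {3, 5, 6}  B6 = {5, 6, 7}
Tree: B1–B2, B2–B3, B1–B4, B1–B5, B5–B6
Every bag has size at most 3, so the width is 3 − 1 = 2 and tw(G) ≤ 2. For the lower bound, the 3 vertices {3, 4, 8} are pairwise adjacent, and any tree decomposition puts a clique entirely inside one bag — forcing width ≥ 2. Therefore the treewidth is 2.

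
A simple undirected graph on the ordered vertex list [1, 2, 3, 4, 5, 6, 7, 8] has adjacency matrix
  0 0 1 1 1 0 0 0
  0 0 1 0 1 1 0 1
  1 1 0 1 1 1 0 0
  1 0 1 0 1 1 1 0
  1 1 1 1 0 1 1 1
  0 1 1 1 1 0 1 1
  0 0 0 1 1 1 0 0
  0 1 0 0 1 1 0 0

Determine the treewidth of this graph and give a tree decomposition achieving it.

Every bag has size at most 4, so the width is 4 − 1 = 3 and tw(G) ≤ 3. On the other hand G contains the 4-clique {1, 3, 4, 5}. A clique must lie in a single bag of any decomposition, so no decomposition can have width below 3. Therefore the treewidth is 3.

Treewidth 3.
One such decomposition:
Bags: B1 = {1, 3, 4, 5}  B2 = {3, 4, 5, 6}  B3 = {2, 3, 5, 6}  B4 = {2, 5, 6, 8}  B5 = {4, 5, 6, 7}
Tree: B1–B2, B2–B3, B3–B4, B2–B5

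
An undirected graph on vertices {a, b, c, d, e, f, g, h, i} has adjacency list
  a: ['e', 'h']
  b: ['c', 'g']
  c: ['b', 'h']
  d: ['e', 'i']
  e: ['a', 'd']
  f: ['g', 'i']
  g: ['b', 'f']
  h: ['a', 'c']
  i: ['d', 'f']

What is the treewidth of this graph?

A width-2 tree decomposition is:
Bags: B1 = {b, c, g}  B2 = {c, f, g}  B3 = {c, f, i}  B4 = {c, d, i}  B5 = {c, d, e}  B6 = {a, c, e}  B7 = {a, c, h}
Tree: B1–B2, B2–B3, B3–B4, B4–B5, B5–B6, B6–B7
Every bag has size at most 3, so the width is 3 − 1 = 2 and tw(G) ≤ 2. For the lower bound, G contains the cycle c–b–g–f–i–d–e–a–h–c, so G is not a forest; only forests have treewidth ≤ 1, hence tw(G) ≥ 2. Combining the bounds, tw(G) = 2.

2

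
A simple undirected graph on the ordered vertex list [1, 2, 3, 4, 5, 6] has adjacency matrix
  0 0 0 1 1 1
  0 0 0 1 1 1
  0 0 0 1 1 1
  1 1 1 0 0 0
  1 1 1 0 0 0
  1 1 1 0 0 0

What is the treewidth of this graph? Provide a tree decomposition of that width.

Every bag has size at most 4, so the width is 4 − 1 = 3 and tw(G) ≤ 3. For the lower bound: the 4 vertex sets {1,4}, {2,6}, {3}, {5} are disjoint, each induces a connected subgraph, and every pair is joined by at least one edge of G. Contracting each set to a single vertex therefore yields K_{4} as a minor, and since treewidth is minor-monotone, tw(G) ≥ tw(K_{4}) = 3. Therefore the treewidth is 3.

Treewidth 3.
One optimal decomposition is:
Bags: B1 = {1, 2, 3, 4}  B2 = {1, 2, 3, 6}  B3 = {1, 2, 3, 5}
Tree: B1–B2, B2–B3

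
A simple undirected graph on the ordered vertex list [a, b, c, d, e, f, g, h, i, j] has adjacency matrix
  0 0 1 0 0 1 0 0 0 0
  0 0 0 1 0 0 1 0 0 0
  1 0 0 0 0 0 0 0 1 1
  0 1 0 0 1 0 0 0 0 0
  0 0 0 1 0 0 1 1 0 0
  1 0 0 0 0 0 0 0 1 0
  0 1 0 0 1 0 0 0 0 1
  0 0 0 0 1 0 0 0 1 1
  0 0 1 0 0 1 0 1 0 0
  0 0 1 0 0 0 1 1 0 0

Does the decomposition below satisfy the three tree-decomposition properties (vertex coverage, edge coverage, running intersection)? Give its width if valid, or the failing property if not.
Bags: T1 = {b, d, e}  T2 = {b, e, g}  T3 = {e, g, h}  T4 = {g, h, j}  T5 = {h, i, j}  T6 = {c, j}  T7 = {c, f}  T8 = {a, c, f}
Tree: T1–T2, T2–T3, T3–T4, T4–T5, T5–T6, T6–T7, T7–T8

No — edge (i,c) lies in no bag.

A tree decomposition must satisfy three properties: every vertex lies in some bag; for every edge, both endpoints lie together in some bag; and for every vertex, the bags containing it form a connected subtree. Here edge (i,c) lies in no bag, so the decomposition is invalid.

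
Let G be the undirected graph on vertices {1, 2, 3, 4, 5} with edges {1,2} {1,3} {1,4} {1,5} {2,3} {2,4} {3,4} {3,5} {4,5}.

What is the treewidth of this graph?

A width-3 tree decomposition is:
Bags: B1 = {1, 2, 3, 4}  B2 = {1, 3, 4, 5}
Tree: B1–B2
Every bag has size at most 4, so the width is 4 − 1 = 3 and tw(G) ≤ 3. For the lower bound, the 4 vertices {1, 2, 3, 4} are pairwise adjacent, and any tree decomposition puts a clique entirely inside one bag — forcing width ≥ 3. The upper and lower bounds meet at 3, so that is the treewidth.

3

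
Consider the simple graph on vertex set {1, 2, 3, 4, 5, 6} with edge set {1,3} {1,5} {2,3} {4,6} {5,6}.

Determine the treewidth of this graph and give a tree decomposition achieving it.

Each bag holds 2 vertices, so the decomposition has width 1, which upper-bounds the treewidth. Since G has at least one edge (e.g. 4–6), it is not an edgeless graph, so tw(G) ≥ 1. The upper and lower bounds meet at 1, so that is the treewidth.

Treewidth 1.
Bags: B1 = {4, 6}  B2 = {5, 6}  B3 = {1, 5}  B4 = {1, 3}  B5 = {2, 3}
Tree: B1–B2, B2–B3, B3–B4, B4–B5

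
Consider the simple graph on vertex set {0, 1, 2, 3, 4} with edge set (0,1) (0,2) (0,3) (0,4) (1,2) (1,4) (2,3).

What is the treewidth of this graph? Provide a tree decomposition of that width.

The largest bag has 3 vertices, giving width 2; this decomposition certifies tw(G) ≤ 2. On the other hand G contains the 3-clique {0, 1, 2}. A clique must lie in a single bag of any decomposition, so no decomposition can have width below 2. Hence tw(G) = 2 exactly.

Treewidth 2.
One optimal decomposition is:
Bags: B1 = {0, 1, 4}  B2 = {0, 1, 2}  B3 = {0, 2, 3}
Tree: B1–B2, B2–B3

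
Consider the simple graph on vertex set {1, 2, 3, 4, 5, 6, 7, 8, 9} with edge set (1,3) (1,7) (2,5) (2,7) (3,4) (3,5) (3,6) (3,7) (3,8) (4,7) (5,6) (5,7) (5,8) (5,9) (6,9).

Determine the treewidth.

2

A width-2 tree decomposition is:
Bags: B1 = {3, 5, 8}  B2 = {3, 5, 7}  B3 = {2, 5, 7}  B4 = {1, 3, 7}  B5 = {3, 5, 6}  B6 = {5, 6, 9}  B7 = {3, 4, 7}
Tree: B1–B2, B2–B3, B2–B4, B2–B5, B5–B6, B2–B7
The largest bag has 3 vertices, giving width 2; this decomposition certifies tw(G) ≤ 2. For the lower bound, the 3 vertices {5, 6, 9} are pairwise adjacent, and any tree decomposition puts a clique entirely inside one bag — forcing width ≥ 2. The upper and lower bounds meet at 2, so that is the treewidth.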